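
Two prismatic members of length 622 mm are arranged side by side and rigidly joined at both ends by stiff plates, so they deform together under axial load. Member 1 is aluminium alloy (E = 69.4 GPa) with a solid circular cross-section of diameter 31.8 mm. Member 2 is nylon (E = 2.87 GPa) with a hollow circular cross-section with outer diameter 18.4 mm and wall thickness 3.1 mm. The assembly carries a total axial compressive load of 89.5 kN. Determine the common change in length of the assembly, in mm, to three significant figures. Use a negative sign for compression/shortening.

-1.00 mm

A_1 = 794.2 mm².
A_2 = 149 mm².
Equal strain + equilibrium ⇒ each member carries load in proportion to AE: A₁E₁ = 55120000 N, A₂E₂ = 427600 N, ΣAE = 55550000 N.
δ = PL/ΣAE = -89500·622/55550000 = -1.002 mm.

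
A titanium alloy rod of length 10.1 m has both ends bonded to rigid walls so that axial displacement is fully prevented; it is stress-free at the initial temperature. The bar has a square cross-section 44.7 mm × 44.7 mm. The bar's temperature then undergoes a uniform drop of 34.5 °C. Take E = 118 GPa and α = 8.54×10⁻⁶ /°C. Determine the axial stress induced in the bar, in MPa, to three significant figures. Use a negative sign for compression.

Free thermal expansion αLΔT = 8.54e-6 · 10100 · -34.5 = -2.976 mm.
The walls impose strain ε = −(-2.976)/10100 = 2.9463e-04; σ = Eε = 118000 · 2.9463e-04 = 34.77 MPa.

34.8 MPa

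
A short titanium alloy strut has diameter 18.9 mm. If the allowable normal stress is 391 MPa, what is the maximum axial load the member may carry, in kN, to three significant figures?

A = 280.6 mm².
P_max = σ_allow · A = 391 · 280.6 = 109700 N = 109.7 kN.

110 kN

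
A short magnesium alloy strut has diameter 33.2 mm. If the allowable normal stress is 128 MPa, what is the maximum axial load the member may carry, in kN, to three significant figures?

A = 865.7 mm².
P_max = σ_allow · A = 128 · 865.7 = 110800 N = 110.8 kN.

111 kN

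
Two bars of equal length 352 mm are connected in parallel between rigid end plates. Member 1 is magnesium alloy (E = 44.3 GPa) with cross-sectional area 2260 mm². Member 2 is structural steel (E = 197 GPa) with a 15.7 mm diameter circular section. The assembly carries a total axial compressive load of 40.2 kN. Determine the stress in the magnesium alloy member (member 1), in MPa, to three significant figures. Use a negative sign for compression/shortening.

A_2 = 193.6 mm².
Equal strain + equilibrium ⇒ each member carries load in proportion to AE: A₁E₁ = 100100000 N, A₂E₂ = 38140000 N, ΣAE = 138300000 N.
σ₁ = P·E₁/ΣAE = -40200·44300/138300000 = -12.88 MPa.

-12.9 MPa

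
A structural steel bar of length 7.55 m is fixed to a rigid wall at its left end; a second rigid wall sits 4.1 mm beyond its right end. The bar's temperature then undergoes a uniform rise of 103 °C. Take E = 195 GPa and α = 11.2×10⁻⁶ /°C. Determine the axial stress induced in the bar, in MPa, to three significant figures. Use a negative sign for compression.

Free thermal expansion αLΔT = 11.2e-6 · 7550 · 103 = 8.71 mm.
The walls engage after the gap closes; constrained expansion = 8.71 − 4.1 = 4.61 mm.
The walls impose strain ε = −(4.61)/7550 = -6.1055e-04; σ = Eε = 195000 · -6.1055e-04 = -119.1 MPa.

-119 MPa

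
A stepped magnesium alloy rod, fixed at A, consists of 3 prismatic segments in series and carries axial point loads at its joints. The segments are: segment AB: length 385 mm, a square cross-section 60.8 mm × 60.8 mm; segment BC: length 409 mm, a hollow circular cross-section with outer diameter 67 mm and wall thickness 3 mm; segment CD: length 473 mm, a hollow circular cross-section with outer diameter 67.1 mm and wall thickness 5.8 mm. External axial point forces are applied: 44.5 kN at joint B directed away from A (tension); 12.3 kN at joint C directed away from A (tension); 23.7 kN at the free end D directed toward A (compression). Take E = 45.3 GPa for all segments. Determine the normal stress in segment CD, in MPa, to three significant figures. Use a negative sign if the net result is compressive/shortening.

Internal axial forces (sectioning from the free end, tension +): N_CD = -23.7 kN, N_BC = -11.4 kN, N_AB = 33.1 kN.
A_CD = 1117 mm².
σ_CD = N_CD/A_CD = -23700/1117 = -21.22 MPa.

-21.2 MPa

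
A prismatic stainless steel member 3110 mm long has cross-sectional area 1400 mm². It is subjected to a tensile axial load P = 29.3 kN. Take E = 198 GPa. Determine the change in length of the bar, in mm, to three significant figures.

0.329 mm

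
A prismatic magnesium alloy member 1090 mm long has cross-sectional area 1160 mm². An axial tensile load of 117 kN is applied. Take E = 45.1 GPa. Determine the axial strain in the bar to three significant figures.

σ = N/A = 100.9 MPa; ε = σ/E = 100.9/45100 = 2.236e-03.

0.00224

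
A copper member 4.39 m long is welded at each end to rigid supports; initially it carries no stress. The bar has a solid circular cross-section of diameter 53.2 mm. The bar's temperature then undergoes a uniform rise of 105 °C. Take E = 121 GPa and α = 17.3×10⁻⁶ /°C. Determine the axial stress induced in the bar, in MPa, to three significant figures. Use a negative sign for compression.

-220 MPa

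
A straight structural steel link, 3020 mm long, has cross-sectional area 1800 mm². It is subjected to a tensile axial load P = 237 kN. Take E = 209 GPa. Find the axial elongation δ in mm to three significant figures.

δ_mech = NL/(AE) = 237000·3020/(1800·209000) = 1.903 mm.

1.90 mm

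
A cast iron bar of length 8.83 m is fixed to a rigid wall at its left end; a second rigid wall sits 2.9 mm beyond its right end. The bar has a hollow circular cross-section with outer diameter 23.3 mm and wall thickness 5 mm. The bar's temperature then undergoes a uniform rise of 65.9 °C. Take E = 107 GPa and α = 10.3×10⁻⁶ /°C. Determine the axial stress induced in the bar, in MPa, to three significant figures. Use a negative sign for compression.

Free thermal expansion αLΔT = 10.3e-6 · 8830 · 65.9 = 5.994 mm.
The walls engage after the gap closes; constrained expansion = 5.994 − 2.9 = 3.094 mm.
The walls impose strain ε = −(3.094)/8830 = -3.5034e-04; σ = Eε = 107000 · -3.5034e-04 = -37.49 MPa.

-37.5 MPa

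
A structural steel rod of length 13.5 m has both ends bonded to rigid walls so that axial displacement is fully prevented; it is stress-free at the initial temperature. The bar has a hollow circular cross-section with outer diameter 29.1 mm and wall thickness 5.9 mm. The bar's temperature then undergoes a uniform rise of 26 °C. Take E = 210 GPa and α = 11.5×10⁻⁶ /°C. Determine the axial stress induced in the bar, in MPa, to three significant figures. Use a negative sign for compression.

Free thermal expansion αLΔT = 11.5e-6 · 13500 · 26 = 4.037 mm.
The walls impose strain ε = −(4.037)/13500 = -2.9900e-04; σ = Eε = 210000 · -2.9900e-04 = -62.79 MPa.

-62.8 MPa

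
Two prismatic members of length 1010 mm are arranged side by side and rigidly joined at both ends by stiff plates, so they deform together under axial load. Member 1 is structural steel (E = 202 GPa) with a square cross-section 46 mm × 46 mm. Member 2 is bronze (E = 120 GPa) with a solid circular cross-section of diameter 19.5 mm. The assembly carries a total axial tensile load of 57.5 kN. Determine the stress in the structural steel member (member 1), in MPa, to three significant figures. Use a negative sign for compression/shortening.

A_1 = 2116 mm².
A_2 = 298.6 mm².
Equal strain + equilibrium ⇒ each member carries load in proportion to AE: A₁E₁ = 427400000 N, A₂E₂ = 35840000 N, ΣAE = 463300000 N.
σ₁ = P·E₁/ΣAE = 57500·202000/463300000 = 25.07 MPa.

25.1 MPa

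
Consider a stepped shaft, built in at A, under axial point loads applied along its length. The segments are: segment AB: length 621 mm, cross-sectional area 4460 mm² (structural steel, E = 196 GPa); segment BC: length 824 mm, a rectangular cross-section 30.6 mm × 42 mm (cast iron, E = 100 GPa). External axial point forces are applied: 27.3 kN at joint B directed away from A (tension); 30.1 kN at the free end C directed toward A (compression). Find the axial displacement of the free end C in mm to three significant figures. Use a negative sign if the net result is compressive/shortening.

Internal axial forces (sectioning from the free end, tension +): N_BC = -30.1 kN, N_AB = -2.8 kN.
A_BC = 1285 mm².
δ_AB = -2800·621/(4460·196000) = -0.001989 mm
δ_BC = -30100·824/(1285·100000) = -0.193 mm
δ = Σδ_i = -0.195 mm.

-0.195 mm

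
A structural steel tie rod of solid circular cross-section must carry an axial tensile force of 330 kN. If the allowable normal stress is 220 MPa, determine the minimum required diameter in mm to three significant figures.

43.7 mm

Required area A ≥ P/σ_allow = 330000/220 = 1500 mm².
For a solid circular section, d ≥ √(4A/π) = 43.7 mm.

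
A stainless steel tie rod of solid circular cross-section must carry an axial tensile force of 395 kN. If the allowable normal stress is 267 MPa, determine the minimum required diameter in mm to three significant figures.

Required area A ≥ P/σ_allow = 395000/267 = 1479 mm².
For a solid circular section, d ≥ √(4A/π) = 43.4 mm.

43.4 mm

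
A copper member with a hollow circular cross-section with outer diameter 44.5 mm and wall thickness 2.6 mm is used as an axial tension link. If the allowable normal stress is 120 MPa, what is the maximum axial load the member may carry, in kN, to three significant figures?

41.1 kN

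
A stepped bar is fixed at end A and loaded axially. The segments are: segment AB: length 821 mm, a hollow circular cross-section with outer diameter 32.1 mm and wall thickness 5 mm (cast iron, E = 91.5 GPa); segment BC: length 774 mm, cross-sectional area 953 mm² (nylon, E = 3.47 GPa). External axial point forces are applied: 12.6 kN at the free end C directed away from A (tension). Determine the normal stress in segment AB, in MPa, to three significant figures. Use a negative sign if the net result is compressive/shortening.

29.6 MPa

Internal axial forces (sectioning from the free end, tension +): N_BC = 12.6 kN, N_AB = 12.6 kN.
A_AB = 425.7 mm².
σ_AB = N_AB/A_AB = 12600/425.7 = 29.6 MPa.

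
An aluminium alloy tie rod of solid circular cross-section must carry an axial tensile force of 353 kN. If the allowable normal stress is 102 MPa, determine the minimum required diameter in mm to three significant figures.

Required area A ≥ P/σ_allow = 353000/102 = 3461 mm².
For a solid circular section, d ≥ √(4A/π) = 66.38 mm.

66.4 mm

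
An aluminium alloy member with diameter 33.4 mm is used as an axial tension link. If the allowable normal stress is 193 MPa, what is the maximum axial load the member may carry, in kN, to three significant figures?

A = 876.2 mm².
P_max = σ_allow · A = 193 · 876.2 = 169100 N = 169.1 kN.

169 kN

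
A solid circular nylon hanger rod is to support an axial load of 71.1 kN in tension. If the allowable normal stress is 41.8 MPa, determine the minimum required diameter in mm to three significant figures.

Required area A ≥ P/σ_allow = 71100/41.8 = 1701 mm².
For a solid circular section, d ≥ √(4A/π) = 46.54 mm.

46.5 mm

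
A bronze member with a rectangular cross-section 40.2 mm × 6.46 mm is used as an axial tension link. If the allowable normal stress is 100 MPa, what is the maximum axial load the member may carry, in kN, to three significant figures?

A = 259.7 mm².
P_max = σ_allow · A = 100 · 259.7 = 25970 N = 25.97 kN.

26.0 kN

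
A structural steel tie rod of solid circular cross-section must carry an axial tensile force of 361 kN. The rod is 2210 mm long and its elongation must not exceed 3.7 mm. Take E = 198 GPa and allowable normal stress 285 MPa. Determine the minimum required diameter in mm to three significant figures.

Required area A ≥ P/σ_allow = 361000/285 = 1267 mm².
For a solid circular section, d ≥ √(4A/π) = 40.16 mm.
Elongation limit: A ≥ PL/(Eδ_allow) = 361000·2210/(198000·3.7) = 1089 mm² ⇒ d ≥ 37.24 mm.
The stress limit governs.

40.2 mm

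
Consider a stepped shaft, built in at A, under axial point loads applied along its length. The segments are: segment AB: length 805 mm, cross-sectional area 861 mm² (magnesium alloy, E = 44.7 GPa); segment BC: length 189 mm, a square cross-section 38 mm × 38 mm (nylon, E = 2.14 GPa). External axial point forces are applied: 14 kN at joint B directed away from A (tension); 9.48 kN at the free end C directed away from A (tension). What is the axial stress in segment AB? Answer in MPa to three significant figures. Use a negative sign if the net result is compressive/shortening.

Internal axial forces (sectioning from the free end, tension +): N_BC = 9.48 kN, N_AB = 23.48 kN.
σ_AB = N_AB/A_AB = 23480/861 = 27.27 MPa.

27.3 MPa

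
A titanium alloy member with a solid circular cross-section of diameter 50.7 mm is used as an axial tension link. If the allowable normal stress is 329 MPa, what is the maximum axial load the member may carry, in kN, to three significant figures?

A = 2019 mm².
P_max = σ_allow · A = 329 · 2019 = 664200 N = 664.2 kN.

664 kN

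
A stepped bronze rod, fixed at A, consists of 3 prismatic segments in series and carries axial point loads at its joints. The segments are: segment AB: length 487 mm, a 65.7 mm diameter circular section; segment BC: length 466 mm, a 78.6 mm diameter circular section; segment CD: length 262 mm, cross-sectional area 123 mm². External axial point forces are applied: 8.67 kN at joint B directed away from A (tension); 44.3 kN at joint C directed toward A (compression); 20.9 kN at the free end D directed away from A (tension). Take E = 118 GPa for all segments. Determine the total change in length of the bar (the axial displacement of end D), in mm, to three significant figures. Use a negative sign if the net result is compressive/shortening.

0.340 mm

Internal axial forces (sectioning from the free end, tension +): N_CD = 20.9 kN, N_BC = -23.4 kN, N_AB = -14.73 kN.
A_AB = 3390 mm².
A_BC = 4852 mm².
δ_AB = -14730·487/(3390·118000) = -0.01793 mm
δ_BC = -23400·466/(4852·118000) = -0.01905 mm
δ_CD = 20900·262/(123·118000) = 0.3773 mm
δ = Σδ_i = 0.3403 mm.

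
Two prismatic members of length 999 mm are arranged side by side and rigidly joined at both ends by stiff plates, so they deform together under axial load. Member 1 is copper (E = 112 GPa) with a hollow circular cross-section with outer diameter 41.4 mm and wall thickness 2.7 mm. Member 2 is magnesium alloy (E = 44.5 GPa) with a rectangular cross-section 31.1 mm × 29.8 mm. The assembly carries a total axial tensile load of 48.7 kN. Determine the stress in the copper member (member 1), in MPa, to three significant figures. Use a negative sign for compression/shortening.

A_1 = 328.3 mm².
A_2 = 926.8 mm².
Equal strain + equilibrium ⇒ each member carries load in proportion to AE: A₁E₁ = 36770000 N, A₂E₂ = 41240000 N, ΣAE = 78010000 N.
σ₁ = P·E₁/ΣAE = 48700·112000/78010000 = 69.92 MPa.

69.9 MPa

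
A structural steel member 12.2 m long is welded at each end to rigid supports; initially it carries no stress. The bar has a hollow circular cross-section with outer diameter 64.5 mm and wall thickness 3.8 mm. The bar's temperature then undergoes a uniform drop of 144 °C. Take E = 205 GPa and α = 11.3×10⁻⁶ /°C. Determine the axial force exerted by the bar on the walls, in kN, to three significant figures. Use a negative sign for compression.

Free thermal expansion αLΔT = 11.3e-6 · 12200 · -144 = -19.85 mm.
The walls impose strain ε = −(-19.85)/12200 = 1.6272e-03; σ = Eε = 205000 · 1.6272e-03 = 333.6 MPa.
Wall reaction R = σ·A = 333.6·724.6 = 241700 N = 241.7 kN.

242 kN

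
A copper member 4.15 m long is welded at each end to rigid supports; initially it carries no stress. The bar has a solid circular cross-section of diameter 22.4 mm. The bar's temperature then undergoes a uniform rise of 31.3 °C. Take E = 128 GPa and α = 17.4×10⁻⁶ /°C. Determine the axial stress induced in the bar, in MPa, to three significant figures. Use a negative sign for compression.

-69.7 MPa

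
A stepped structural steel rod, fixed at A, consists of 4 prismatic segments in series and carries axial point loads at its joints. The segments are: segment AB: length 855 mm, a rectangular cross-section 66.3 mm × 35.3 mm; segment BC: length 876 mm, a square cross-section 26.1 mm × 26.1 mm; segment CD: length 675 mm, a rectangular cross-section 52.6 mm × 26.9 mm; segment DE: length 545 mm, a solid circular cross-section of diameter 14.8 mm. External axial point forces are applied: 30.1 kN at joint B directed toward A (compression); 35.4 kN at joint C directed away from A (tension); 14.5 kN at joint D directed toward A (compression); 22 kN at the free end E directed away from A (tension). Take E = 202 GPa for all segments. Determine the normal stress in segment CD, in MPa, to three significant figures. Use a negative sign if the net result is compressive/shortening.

Internal axial forces (sectioning from the free end, tension +): N_DE = 22 kN, N_CD = 7.5 kN, N_BC = 42.9 kN, N_AB = 12.8 kN.
A_CD = 1415 mm².
σ_CD = N_CD/A_CD = 7500/1415 = 5.301 MPa.

5.30 MPa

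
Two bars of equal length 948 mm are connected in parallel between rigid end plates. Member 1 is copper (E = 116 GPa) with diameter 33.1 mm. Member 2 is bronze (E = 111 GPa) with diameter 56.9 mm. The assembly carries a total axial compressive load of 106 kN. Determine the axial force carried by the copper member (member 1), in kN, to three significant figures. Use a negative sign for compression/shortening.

-27.7 kN

A_1 = 860.5 mm².
A_2 = 2543 mm².
Equal strain + equilibrium ⇒ each member carries load in proportion to AE: A₁E₁ = 99820000 N, A₂E₂ = 282300000 N, ΣAE = 382100000 N.
F₁ = P·A₁E₁/ΣAE = -106000·99820000/382100000 = -27690 N.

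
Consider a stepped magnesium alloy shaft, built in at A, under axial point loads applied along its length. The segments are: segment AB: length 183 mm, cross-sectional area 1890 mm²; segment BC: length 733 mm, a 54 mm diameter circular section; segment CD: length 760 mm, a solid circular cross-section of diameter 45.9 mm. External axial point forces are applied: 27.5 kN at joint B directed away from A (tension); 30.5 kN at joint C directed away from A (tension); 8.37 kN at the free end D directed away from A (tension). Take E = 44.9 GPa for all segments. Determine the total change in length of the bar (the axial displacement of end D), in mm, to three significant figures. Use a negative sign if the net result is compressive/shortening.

Internal axial forces (sectioning from the free end, tension +): N_CD = 8.37 kN, N_BC = 38.87 kN, N_AB = 66.37 kN.
A_BC = 2290 mm².
A_CD = 1655 mm².
δ_AB = 66370·183/(1890·44900) = 0.1431 mm
δ_BC = 38870·733/(2290·44900) = 0.2771 mm
δ_CD = 8370·760/(1655·44900) = 0.08562 mm
δ = Σδ_i = 0.5058 mm.

0.506 mm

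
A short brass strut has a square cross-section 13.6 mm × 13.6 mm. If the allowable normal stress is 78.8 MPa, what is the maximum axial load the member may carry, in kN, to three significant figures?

14.6 kN

A = 185 mm².
P_max = σ_allow · A = 78.8 · 185 = 14570 N = 14.57 kN.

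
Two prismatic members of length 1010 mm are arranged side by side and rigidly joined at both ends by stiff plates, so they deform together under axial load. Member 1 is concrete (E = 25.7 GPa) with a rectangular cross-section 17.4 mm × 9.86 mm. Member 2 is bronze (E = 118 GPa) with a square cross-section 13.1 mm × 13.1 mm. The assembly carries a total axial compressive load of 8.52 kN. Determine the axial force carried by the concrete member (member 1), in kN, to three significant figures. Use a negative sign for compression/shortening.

A_1 = 171.6 mm².
A_2 = 171.6 mm².
Equal strain + equilibrium ⇒ each member carries load in proportion to AE: A₁E₁ = 4409000 N, A₂E₂ = 20250000 N, ΣAE = 24660000 N.
F₁ = P·A₁E₁/ΣAE = -8520·4409000/24660000 = -1523 N.

-1.52 kN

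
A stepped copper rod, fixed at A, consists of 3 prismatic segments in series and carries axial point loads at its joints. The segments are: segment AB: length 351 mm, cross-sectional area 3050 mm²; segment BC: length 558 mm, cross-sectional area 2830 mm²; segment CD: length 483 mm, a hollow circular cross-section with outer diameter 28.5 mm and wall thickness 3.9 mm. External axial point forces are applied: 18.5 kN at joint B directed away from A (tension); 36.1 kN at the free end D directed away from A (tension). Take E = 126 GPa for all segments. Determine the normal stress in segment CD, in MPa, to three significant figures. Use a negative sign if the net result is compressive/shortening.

Internal axial forces (sectioning from the free end, tension +): N_CD = 36.1 kN, N_BC = 36.1 kN, N_AB = 54.6 kN.
A_CD = 301.4 mm².
σ_CD = N_CD/A_CD = 36100/301.4 = 119.8 MPa.

120 MPa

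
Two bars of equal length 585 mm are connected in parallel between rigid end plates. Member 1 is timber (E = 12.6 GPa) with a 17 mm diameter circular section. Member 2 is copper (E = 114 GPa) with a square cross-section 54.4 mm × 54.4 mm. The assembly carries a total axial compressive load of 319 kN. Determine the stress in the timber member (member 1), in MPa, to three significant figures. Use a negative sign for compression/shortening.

-11.8 MPa

A_1 = 227 mm².
A_2 = 2959 mm².
Equal strain + equilibrium ⇒ each member carries load in proportion to AE: A₁E₁ = 2860000 N, A₂E₂ = 337400000 N, ΣAE = 340200000 N.
σ₁ = P·E₁/ΣAE = -319000·12600/340200000 = -11.81 MPa.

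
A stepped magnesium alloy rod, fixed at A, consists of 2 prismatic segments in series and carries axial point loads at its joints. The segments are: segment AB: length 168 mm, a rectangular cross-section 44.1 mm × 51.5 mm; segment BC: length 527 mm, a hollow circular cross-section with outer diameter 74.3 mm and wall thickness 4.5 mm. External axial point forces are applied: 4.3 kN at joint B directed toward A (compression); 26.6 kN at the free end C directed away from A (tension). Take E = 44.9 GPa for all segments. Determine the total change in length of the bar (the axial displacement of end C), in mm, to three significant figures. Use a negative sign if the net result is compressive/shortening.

Internal axial forces (sectioning from the free end, tension +): N_BC = 26.6 kN, N_AB = 22.3 kN.
A_AB = 2271 mm².
A_BC = 986.8 mm².
δ_AB = 22300·168/(2271·44900) = 0.03674 mm
δ_BC = 26600·527/(986.8·44900) = 0.3164 mm
δ = Σδ_i = 0.3531 mm.

0.353 mm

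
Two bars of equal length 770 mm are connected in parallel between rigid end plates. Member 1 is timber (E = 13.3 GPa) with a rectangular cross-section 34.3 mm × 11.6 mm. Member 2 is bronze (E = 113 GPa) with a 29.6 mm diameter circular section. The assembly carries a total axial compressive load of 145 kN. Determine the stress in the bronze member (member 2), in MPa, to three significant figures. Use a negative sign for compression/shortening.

A_1 = 397.9 mm².
A_2 = 688.1 mm².
Equal strain + equilibrium ⇒ each member carries load in proportion to AE: A₁E₁ = 5292000 N, A₂E₂ = 77760000 N, ΣAE = 83050000 N.
σ₂ = P·E₂/ΣAE = -145000·113000/83050000 = -197.3 MPa.

-197 MPa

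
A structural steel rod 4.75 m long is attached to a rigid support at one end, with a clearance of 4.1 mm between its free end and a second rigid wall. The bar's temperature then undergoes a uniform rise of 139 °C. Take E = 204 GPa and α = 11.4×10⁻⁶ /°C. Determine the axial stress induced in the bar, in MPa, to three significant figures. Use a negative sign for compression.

-147 MPa

Free thermal expansion αLΔT = 11.4e-6 · 4750 · 139 = 7.527 mm.
The walls engage after the gap closes; constrained expansion = 7.527 − 4.1 = 3.427 mm.
The walls impose strain ε = −(3.427)/4750 = -7.2144e-04; σ = Eε = 204000 · -7.2144e-04 = -147.2 MPa.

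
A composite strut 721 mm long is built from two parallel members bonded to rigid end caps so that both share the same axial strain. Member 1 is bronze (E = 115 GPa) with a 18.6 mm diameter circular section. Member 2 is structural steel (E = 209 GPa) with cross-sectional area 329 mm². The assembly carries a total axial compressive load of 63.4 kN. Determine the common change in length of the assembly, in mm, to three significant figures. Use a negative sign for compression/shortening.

A_1 = 271.7 mm².
Equal strain + equilibrium ⇒ each member carries load in proportion to AE: A₁E₁ = 31250000 N, A₂E₂ = 68760000 N, ΣAE = 100000000 N.
δ = PL/ΣAE = -63400·721/100000000 = -0.4571 mm.

-0.457 mm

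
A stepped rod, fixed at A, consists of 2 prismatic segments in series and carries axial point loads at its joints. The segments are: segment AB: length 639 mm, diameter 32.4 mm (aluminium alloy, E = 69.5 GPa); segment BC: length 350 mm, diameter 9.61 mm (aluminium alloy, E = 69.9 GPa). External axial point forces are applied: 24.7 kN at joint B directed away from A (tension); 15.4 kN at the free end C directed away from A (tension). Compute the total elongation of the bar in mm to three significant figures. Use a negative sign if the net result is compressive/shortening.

1.51 mm

Internal axial forces (sectioning from the free end, tension +): N_BC = 15.4 kN, N_AB = 40.1 kN.
A_AB = 824.5 mm².
A_BC = 72.53 mm².
δ_AB = 40100·639/(824.5·69500) = 0.4472 mm
δ_BC = 15400·350/(72.53·69900) = 1.063 mm
δ = Σδ_i = 1.51 mm.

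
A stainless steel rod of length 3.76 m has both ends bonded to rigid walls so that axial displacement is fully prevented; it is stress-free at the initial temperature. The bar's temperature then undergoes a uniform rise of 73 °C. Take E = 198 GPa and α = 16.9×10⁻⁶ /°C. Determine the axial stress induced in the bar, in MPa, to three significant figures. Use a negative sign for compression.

-244 MPa

Free thermal expansion αLΔT = 16.9e-6 · 3760 · 73 = 4.639 mm.
The walls impose strain ε = −(4.639)/3760 = -1.2337e-03; σ = Eε = 198000 · -1.2337e-03 = -244.3 MPa.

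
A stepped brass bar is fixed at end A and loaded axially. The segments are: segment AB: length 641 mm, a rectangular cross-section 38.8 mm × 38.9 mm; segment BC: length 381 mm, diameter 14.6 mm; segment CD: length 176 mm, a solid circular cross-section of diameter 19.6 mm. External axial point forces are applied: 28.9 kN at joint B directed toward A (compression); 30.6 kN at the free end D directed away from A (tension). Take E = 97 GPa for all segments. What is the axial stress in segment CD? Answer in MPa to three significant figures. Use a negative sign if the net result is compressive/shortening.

101 MPa

Internal axial forces (sectioning from the free end, tension +): N_CD = 30.6 kN, N_BC = 30.6 kN, N_AB = 1.7 kN.
A_CD = 301.7 mm².
σ_CD = N_CD/A_CD = 30600/301.7 = 101.4 MPa.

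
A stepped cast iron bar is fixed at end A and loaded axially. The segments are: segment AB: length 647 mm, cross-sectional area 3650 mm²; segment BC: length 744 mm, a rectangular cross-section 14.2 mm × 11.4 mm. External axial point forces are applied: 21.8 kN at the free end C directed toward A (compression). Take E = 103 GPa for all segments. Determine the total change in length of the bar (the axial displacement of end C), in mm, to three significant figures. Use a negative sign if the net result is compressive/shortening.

Internal axial forces (sectioning from the free end, tension +): N_BC = -21.8 kN, N_AB = -21.8 kN.
A_BC = 161.9 mm².
δ_AB = -21800·647/(3650·103000) = -0.03752 mm
δ_BC = -21800·744/(161.9·103000) = -0.9727 mm
δ = Σδ_i = -1.01 mm.

-1.01 mm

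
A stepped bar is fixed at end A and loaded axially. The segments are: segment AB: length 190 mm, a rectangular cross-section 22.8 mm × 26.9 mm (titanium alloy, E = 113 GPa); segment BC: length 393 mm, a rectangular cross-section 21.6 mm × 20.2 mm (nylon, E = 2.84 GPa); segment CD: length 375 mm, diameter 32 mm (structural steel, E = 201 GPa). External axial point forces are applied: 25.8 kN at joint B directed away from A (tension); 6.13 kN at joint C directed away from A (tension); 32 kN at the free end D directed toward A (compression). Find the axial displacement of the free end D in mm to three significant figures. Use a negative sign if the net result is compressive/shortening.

Internal axial forces (sectioning from the free end, tension +): N_CD = -32 kN, N_BC = -25.87 kN, N_AB = -0.07 kN.
A_AB = 613.3 mm².
A_BC = 436.3 mm².
A_CD = 804.2 mm².
δ_AB = -70·190/(613.3·113000) = -0.0001919 mm
δ_BC = -25870·393/(436.3·2840) = -8.205 mm
δ_CD = -32000·375/(804.2·201000) = -0.07423 mm
δ = Σδ_i = -8.279 mm.

-8.28 mm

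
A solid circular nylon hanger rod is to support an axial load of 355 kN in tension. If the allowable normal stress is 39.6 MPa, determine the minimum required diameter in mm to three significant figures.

107 mm

Required area A ≥ P/σ_allow = 355000/39.6 = 8965 mm².
For a solid circular section, d ≥ √(4A/π) = 106.8 mm.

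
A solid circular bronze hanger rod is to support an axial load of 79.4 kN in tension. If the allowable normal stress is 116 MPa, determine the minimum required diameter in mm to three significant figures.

29.5 mm

Required area A ≥ P/σ_allow = 79400/116 = 684.5 mm².
For a solid circular section, d ≥ √(4A/π) = 29.52 mm.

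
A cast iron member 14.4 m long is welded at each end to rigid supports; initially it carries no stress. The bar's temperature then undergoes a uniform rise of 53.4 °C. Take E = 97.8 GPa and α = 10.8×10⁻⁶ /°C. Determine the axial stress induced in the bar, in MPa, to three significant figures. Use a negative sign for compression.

-56.4 MPa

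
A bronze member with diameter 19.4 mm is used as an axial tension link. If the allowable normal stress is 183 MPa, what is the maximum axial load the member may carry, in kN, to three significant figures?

A = 295.6 mm².
P_max = σ_allow · A = 183 · 295.6 = 54090 N = 54.09 kN.

54.1 kN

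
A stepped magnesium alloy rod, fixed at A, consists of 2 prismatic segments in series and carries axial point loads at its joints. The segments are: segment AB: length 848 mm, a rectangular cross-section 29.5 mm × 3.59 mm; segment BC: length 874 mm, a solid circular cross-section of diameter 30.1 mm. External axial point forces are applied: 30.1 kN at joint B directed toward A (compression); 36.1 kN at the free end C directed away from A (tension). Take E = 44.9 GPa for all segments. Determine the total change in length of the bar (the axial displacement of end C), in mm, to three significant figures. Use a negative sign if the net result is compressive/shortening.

2.06 mm

Internal axial forces (sectioning from the free end, tension +): N_BC = 36.1 kN, N_AB = 6 kN.
A_AB = 105.9 mm².
A_BC = 711.6 mm².
δ_AB = 6000·848/(105.9·44900) = 1.07 mm
δ_BC = 36100·874/(711.6·44900) = 0.9875 mm
δ = Σδ_i = 2.058 mm.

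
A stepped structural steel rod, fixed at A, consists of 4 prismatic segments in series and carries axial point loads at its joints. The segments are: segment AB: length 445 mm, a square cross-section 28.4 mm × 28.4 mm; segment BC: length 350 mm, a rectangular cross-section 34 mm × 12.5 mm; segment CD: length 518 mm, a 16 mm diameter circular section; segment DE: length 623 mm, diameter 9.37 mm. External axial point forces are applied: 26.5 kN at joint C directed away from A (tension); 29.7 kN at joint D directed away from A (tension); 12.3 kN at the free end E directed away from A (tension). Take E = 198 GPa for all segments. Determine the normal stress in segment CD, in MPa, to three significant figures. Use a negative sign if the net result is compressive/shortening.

209 MPa

Internal axial forces (sectioning from the free end, tension +): N_DE = 12.3 kN, N_CD = 42 kN, N_BC = 68.5 kN, N_AB = 68.5 kN.
A_CD = 201.1 mm².
σ_CD = N_CD/A_CD = 42000/201.1 = 208.9 MPa.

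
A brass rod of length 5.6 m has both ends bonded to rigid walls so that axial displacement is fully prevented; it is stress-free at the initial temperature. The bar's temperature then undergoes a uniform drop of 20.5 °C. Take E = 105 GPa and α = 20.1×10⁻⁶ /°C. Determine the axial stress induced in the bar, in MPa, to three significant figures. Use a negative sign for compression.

Free thermal expansion αLΔT = 20.1e-6 · 5600 · -20.5 = -2.307 mm.
The walls impose strain ε = −(-2.307)/5600 = 4.1205e-04; σ = Eε = 105000 · 4.1205e-04 = 43.27 MPa.

43.3 MPa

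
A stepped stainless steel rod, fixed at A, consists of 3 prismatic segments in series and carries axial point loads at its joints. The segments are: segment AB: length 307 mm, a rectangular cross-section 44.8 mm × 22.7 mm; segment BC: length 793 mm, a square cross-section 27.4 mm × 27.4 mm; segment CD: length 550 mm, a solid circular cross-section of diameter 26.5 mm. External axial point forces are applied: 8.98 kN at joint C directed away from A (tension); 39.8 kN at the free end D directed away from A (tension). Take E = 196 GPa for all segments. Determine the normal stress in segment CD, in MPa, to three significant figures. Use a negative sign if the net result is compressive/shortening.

Internal axial forces (sectioning from the free end, tension +): N_CD = 39.8 kN, N_BC = 48.78 kN, N_AB = 48.78 kN.
A_CD = 551.5 mm².
σ_CD = N_CD/A_CD = 39800/551.5 = 72.16 MPa.

72.2 MPa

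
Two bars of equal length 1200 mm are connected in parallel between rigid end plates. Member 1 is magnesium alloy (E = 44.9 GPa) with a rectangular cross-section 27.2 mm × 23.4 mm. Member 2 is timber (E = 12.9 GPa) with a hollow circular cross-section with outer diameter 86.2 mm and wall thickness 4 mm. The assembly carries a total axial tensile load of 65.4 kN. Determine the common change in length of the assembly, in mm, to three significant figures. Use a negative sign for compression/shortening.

A_1 = 636.5 mm².
A_2 = 1033 mm².
Equal strain + equilibrium ⇒ each member carries load in proportion to AE: A₁E₁ = 28580000 N, A₂E₂ = 13330000 N, ΣAE = 41900000 N.
δ = PL/ΣAE = 65400·1200/41900000 = 1.873 mm.

1.87 mm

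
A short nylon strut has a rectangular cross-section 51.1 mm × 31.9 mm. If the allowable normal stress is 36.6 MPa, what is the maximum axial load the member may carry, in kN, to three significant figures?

59.7 kN

A = 1630 mm².
P_max = σ_allow · A = 36.6 · 1630 = 59660 N = 59.66 kN.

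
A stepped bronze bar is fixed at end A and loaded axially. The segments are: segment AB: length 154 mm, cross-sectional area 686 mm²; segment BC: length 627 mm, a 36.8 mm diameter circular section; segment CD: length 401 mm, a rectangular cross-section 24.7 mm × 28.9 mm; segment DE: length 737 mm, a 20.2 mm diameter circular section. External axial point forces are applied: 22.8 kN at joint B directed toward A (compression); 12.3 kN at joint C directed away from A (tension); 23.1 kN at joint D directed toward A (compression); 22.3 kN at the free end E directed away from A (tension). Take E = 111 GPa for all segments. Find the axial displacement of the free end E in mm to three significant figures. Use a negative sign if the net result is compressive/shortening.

Internal axial forces (sectioning from the free end, tension +): N_DE = 22.3 kN, N_CD = -0.8 kN, N_BC = 11.5 kN, N_AB = -11.3 kN.
A_BC = 1064 mm².
A_CD = 713.8 mm².
A_DE = 320.5 mm².
δ_AB = -11300·154/(686·111000) = -0.02285 mm
δ_BC = 11500·627/(1064·111000) = 0.06107 mm
δ_CD = -800·401/(713.8·111000) = -0.004049 mm
δ_DE = 22300·737/(320.5·111000) = 0.462 mm
δ = Σδ_i = 0.4962 mm.

0.496 mm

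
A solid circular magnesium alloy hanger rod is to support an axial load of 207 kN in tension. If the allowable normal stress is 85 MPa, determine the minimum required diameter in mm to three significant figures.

55.7 mm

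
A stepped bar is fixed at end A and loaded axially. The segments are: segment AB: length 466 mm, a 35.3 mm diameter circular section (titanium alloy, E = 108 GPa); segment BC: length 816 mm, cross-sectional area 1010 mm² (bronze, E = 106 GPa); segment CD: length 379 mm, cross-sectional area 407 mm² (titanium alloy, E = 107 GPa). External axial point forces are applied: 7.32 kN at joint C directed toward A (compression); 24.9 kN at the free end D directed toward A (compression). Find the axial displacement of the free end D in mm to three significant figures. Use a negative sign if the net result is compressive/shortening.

Internal axial forces (sectioning from the free end, tension +): N_CD = -24.9 kN, N_BC = -32.22 kN, N_AB = -32.22 kN.
A_AB = 978.7 mm².
δ_AB = -32220·466/(978.7·108000) = -0.1421 mm
δ_BC = -32220·816/(1010·106000) = -0.2456 mm
δ_CD = -24900·379/(407·107000) = -0.2167 mm
δ = Σδ_i = -0.6043 mm.

-0.604 mm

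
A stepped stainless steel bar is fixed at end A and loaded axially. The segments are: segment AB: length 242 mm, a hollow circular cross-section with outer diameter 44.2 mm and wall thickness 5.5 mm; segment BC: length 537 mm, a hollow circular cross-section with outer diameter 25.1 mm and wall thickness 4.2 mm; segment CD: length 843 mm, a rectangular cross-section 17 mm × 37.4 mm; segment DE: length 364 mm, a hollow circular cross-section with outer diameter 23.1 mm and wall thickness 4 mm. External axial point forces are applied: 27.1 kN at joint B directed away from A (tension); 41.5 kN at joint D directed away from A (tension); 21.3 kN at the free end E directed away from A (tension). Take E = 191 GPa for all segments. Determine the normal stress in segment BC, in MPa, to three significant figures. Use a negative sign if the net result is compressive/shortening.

Internal axial forces (sectioning from the free end, tension +): N_DE = 21.3 kN, N_CD = 62.8 kN, N_BC = 62.8 kN, N_AB = 89.9 kN.
A_BC = 275.8 mm².
σ_BC = N_BC/A_BC = 62800/275.8 = 227.7 MPa.

228 MPa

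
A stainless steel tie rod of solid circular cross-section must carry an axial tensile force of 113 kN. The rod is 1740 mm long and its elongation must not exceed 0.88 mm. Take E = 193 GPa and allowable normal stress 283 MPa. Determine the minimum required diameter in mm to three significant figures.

38.4 mm

Required area A ≥ P/σ_allow = 113000/283 = 399.3 mm².
For a solid circular section, d ≥ √(4A/π) = 22.55 mm.
Elongation limit: A ≥ PL/(Eδ_allow) = 113000·1740/(193000·0.88) = 1158 mm² ⇒ d ≥ 38.39 mm.
The elongation limit governs.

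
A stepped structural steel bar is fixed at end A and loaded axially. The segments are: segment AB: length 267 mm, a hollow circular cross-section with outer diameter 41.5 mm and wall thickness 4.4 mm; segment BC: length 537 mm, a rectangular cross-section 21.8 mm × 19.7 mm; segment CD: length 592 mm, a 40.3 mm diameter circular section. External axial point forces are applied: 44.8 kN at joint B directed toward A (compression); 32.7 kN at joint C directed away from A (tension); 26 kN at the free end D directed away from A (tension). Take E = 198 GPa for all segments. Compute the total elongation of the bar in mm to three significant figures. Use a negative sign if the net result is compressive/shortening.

0.468 mm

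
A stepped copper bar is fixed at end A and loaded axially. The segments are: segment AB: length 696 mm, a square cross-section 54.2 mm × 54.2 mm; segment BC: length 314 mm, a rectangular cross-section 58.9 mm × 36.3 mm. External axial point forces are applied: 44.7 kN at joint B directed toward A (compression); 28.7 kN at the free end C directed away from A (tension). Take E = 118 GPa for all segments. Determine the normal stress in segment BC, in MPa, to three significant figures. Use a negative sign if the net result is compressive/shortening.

Internal axial forces (sectioning from the free end, tension +): N_BC = 28.7 kN, N_AB = -16 kN.
A_BC = 2138 mm².
σ_BC = N_BC/A_BC = 28700/2138 = 13.42 MPa.

13.4 MPa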